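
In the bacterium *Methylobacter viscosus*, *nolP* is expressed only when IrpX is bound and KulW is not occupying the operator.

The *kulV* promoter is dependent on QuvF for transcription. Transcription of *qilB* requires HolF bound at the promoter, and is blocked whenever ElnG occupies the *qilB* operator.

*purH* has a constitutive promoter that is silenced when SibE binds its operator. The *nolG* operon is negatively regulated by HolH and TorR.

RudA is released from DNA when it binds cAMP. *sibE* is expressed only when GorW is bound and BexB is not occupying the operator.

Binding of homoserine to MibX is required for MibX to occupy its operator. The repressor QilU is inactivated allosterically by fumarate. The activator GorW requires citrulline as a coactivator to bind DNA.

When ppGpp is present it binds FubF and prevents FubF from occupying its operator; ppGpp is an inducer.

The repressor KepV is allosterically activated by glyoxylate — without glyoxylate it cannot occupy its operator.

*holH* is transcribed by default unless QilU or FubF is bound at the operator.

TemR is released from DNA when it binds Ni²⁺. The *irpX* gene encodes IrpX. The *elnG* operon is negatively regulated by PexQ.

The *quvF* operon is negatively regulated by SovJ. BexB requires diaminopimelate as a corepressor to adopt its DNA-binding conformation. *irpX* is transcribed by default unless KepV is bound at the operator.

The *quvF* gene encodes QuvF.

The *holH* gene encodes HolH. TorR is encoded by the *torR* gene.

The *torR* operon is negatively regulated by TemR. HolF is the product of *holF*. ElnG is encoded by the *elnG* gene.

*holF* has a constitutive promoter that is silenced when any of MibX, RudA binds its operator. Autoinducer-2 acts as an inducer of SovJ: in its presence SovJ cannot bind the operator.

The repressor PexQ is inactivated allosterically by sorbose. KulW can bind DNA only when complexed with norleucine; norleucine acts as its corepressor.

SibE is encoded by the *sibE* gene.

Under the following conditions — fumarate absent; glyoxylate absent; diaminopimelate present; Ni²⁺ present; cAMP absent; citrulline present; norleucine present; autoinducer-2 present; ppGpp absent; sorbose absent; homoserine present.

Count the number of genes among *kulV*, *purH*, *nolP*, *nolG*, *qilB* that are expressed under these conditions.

2

Autoinducer-2 is present, so SovJ is inactive.
With no repressor bound, *quvF* is transcribed.
So QuvF is produced and active.
No repressor is bound and QuvF is active, so *kulV* is transcribed.
→ *kulV* is ON.
Diaminopimelate is present, so BexB is active.
Citrulline is present, so GorW is active.
With repressor BexB bound, *sibE* is not transcribed.
So SibE is not produced.
With no repressor bound, *purH* is transcribed.
→ *purH* is ON.
Glyoxylate is absent, so KepV is inactive.
With no repressor bound, *irpX* is transcribed.
So IrpX is produced and active.
Norleucine is present, so KulW is active.
With repressor KulW bound, *nolP* is not transcribed.
→ *nolP* is OFF.
Fumarate is absent, so QilU is active.
ppGpp is absent, so FubF is active.
With repressor QilU bound, *holH* is not transcribed.
So HolH is not produced.
Ni²⁺ is present, so TemR is inactive.
With no repressor bound, *torR* is transcribed.
So TorR is produced and active.
With repressor TorR bound, *nolG* is not transcribed.
→ *nolG* is OFF.
Sorbose is absent, so PexQ is active.
With repressor PexQ bound, *elnG* is not transcribed.
So ElnG is not produced.
Homoserine is present, so MibX is active.
cAMP is absent, so RudA is active.
With repressor MibX bound, *holF* is not transcribed.
So HolF is not produced.
Required activator HolF is absent, so *qilB* is not transcribed.
→ *qilB* is OFF.
2 of the 5 genes are transcribed.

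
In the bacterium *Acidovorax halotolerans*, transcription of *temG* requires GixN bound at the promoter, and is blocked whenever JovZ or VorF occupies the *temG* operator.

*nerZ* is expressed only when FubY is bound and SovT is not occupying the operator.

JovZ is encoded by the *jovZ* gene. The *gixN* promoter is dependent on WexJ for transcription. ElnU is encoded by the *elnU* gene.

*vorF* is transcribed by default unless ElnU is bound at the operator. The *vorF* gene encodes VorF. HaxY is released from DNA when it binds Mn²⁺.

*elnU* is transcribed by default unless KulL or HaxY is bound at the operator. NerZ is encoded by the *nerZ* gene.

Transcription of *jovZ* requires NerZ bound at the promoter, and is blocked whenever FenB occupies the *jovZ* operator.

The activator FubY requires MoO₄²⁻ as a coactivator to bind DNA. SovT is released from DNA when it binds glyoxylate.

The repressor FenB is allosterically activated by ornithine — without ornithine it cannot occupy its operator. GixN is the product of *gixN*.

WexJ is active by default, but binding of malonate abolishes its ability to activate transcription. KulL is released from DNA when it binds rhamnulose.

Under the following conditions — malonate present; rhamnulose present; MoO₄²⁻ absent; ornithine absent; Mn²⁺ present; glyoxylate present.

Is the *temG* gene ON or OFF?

OFF

Ornithine is absent, so FenB is inactive.
Glyoxylate is present, so SovT is inactive.
MoO₄²⁻ is absent, so FubY is inactive.
Required activator FubY is absent, so *nerZ* is not transcribed.
So NerZ is not produced.
Required activator NerZ is absent, so *jovZ* is not transcribed.
So JovZ is not produced.
Rhamnulose is present, so KulL is inactive.
Mn²⁺ is present, so HaxY is inactive.
With no repressor bound, *elnU* is transcribed.
So ElnU is produced and active.
With repressor ElnU bound, *vorF* is not transcribed.
So VorF is not produced.
Malonate is present, so WexJ is inactive.
Required activator WexJ is absent, so *gixN* is not transcribed.
So GixN is not produced.
Required activator GixN is absent, so *temG* is not transcribed.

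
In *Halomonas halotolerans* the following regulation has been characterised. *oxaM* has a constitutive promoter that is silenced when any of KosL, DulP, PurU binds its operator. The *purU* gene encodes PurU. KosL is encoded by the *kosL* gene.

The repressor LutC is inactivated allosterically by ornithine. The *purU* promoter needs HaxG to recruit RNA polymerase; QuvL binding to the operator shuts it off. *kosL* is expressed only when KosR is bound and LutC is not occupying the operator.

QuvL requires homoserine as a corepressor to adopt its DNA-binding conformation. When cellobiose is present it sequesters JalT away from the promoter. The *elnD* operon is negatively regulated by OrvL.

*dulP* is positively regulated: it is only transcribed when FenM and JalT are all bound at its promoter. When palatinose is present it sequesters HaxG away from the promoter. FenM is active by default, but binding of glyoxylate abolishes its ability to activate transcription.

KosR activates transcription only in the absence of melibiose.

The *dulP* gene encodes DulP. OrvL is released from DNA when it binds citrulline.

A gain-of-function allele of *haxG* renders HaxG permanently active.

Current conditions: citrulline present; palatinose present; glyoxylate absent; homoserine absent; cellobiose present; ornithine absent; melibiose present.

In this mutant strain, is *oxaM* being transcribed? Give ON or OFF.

OFF

Melibiose is present, so KosR is inactive.
Ornithine is absent, so LutC is active.
With repressor LutC bound, *kosL* is not transcribed.
So KosL is not produced.
Glyoxylate is absent, so FenM is active.
Cellobiose is present, so JalT is inactive.
Required activator JalT is absent, so *dulP* is not transcribed.
So DulP is not produced.
HaxG is constitutively active in this strain.
Homoserine is absent, so QuvL is inactive.
No repressor is bound and HaxG is active, so *purU* is transcribed.
So PurU is produced and active.
With repressor PurU bound, *oxaM* is not transcribed.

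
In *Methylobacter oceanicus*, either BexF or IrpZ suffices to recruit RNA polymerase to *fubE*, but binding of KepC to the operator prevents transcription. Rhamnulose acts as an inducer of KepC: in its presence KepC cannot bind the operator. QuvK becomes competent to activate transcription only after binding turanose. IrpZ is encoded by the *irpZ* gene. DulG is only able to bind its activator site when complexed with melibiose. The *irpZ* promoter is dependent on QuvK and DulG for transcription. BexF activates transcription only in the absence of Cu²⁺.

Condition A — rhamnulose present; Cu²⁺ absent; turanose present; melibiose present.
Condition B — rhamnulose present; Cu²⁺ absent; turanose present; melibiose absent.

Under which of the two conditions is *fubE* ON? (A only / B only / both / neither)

Condition A:
Rhamnulose is present, so KepC is inactive.
Cu²⁺ is absent, so BexF is active.
Turanose is present, so QuvK is active.
Melibiose is present, so DulG is active.
No repressor is bound and QuvK and DulG are active, so *irpZ* is transcribed.
So IrpZ is produced and active.
Activator BexF is present, so *fubE* is transcribed.
→ *fubE* is ON in A.
Condition B:
Rhamnulose is present, so KepC is inactive.
Cu²⁺ is absent, so BexF is active.
Turanose is present, so QuvK is active.
Melibiose is absent, so DulG is inactive.
Required activator DulG is absent, so *irpZ* is not transcribed.
So IrpZ is not produced.
Activator BexF is present, so *fubE* is transcribed.
→ *fubE* is ON in B.

both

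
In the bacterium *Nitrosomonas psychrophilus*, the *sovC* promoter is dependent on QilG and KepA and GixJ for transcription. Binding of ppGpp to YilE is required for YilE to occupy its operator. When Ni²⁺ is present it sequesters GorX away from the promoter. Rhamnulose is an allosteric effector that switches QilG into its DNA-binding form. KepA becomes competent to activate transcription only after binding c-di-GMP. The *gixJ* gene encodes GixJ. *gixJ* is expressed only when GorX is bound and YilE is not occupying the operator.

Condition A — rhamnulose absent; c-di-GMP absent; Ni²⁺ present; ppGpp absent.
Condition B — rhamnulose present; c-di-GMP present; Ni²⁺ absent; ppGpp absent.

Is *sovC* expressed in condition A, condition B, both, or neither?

Condition A:
Rhamnulose is absent, so QilG is inactive.
c-di-GMP is absent, so KepA is inactive.
Ni²⁺ is present, so GorX is inactive.
ppGpp is absent, so YilE is inactive.
Required activator GorX is absent, so *gixJ* is not transcribed.
So GixJ is not produced.
Required activator QilG is absent, so *sovC* is not transcribed.
→ *sovC* is OFF in A.
Condition B:
Rhamnulose is present, so QilG is active.
c-di-GMP is present, so KepA is active.
Ni²⁺ is absent, so GorX is active.
ppGpp is absent, so YilE is inactive.
No repressor is bound and GorX is active, so *gixJ* is transcribed.
So GixJ is produced and active.
No repressor is bound and QilG and KepA and GixJ are active, so *sovC* is transcribed.
→ *sovC* is ON in B.

B only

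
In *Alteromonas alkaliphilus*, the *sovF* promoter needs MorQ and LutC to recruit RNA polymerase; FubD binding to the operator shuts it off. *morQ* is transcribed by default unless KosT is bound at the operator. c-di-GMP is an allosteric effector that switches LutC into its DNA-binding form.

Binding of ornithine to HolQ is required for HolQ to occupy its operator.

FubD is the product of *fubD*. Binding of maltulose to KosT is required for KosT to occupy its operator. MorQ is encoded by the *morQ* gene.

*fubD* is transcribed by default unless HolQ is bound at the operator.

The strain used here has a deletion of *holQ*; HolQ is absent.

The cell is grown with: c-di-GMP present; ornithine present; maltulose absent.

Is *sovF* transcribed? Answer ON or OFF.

Maltulose is absent, so KosT is inactive.
With no repressor bound, *morQ* is transcribed.
So MorQ is produced and active.
c-di-GMP is present, so LutC is active.
HolQ is non-functional in this strain, so it has no effect.
With no repressor bound, *fubD* is transcribed.
So FubD is produced and active.
With repressor FubD bound, *sovF* is not transcribed.

OFF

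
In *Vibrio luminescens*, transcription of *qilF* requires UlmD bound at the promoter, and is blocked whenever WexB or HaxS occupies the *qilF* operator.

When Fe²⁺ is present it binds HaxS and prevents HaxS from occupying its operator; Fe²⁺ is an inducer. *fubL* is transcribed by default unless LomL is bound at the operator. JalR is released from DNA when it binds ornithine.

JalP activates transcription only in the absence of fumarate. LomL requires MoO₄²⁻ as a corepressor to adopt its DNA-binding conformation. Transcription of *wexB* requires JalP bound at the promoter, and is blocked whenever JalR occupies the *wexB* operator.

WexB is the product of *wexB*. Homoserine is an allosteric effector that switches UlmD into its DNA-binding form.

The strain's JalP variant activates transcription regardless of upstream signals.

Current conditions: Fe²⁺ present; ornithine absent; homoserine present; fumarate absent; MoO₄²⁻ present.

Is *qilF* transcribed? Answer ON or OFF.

JalP is constitutively active in this strain.
Ornithine is absent, so JalR is active.
With repressor JalR bound, *wexB* is not transcribed.
So WexB is not produced.
Fe²⁺ is present, so HaxS is inactive.
Homoserine is present, so UlmD is active.
No repressor is bound and UlmD is active, so *qilF* is transcribed.

ON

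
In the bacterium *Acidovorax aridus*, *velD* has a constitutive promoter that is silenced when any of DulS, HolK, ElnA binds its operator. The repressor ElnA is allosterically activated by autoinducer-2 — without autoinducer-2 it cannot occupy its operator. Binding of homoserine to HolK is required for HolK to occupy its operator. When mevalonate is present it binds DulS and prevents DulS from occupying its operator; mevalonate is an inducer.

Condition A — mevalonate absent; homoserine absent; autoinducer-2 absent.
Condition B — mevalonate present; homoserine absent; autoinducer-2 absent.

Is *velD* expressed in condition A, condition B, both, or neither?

Condition A:
Mevalonate is absent, so DulS is active.
Homoserine is absent, so HolK is inactive.
Autoinducer-2 is absent, so ElnA is inactive.
With repressor DulS bound, *velD* is not transcribed.
→ *velD* is OFF in A.
Condition B:
Mevalonate is present, so DulS is inactive.
Homoserine is absent, so HolK is inactive.
Autoinducer-2 is absent, so ElnA is inactive.
With no repressor bound, *velD* is transcribed.
→ *velD* is ON in B.

B only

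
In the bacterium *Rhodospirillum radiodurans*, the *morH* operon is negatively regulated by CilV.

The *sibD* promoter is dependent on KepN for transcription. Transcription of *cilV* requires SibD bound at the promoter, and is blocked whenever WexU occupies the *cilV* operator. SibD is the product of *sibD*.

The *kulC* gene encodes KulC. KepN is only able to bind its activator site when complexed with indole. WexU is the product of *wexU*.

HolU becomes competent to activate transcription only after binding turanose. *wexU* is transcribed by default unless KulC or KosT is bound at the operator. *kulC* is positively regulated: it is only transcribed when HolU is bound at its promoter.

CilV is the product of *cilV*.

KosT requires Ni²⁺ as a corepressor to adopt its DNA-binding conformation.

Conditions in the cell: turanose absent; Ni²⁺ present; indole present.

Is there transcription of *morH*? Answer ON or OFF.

OFF

Turanose is absent, so HolU is inactive.
Required activator HolU is absent, so *kulC* is not transcribed.
So KulC is not produced.
Ni²⁺ is present, so KosT is active.
With repressor KosT bound, *wexU* is not transcribed.
So WexU is not produced.
Indole is present, so KepN is active.
No repressor is bound and KepN is active, so *sibD* is transcribed.
So SibD is produced and active.
No repressor is bound and SibD is active, so *cilV* is transcribed.
So CilV is produced and active.
With repressor CilV bound, *morH* is not transcribed.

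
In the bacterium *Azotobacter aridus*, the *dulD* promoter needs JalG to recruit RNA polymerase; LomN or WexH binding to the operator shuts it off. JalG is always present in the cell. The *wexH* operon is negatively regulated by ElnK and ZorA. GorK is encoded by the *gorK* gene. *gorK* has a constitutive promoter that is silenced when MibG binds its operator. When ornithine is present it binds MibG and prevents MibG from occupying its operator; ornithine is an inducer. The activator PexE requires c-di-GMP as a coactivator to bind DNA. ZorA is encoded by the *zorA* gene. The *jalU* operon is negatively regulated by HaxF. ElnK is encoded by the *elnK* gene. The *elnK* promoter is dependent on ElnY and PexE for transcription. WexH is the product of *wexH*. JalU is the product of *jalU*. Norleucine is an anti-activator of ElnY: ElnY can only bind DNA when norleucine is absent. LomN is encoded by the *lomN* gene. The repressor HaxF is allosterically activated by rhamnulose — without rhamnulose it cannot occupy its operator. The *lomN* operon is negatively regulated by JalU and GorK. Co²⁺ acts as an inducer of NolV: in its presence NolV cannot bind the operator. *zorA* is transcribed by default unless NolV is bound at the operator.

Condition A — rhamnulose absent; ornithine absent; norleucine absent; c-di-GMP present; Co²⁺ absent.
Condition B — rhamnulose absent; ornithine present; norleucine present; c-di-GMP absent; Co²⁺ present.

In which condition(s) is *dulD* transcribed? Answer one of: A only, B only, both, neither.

Condition A:
JalG is produced constitutively and is active.
Rhamnulose is absent, so HaxF is inactive.
With no repressor bound, *jalU* is transcribed.
So JalU is produced and active.
Ornithine is absent, so MibG is active.
With repressor MibG bound, *gorK* is not transcribed.
So GorK is not produced.
With repressor JalU bound, *lomN* is not transcribed.
So LomN is not produced.
Norleucine is absent, so ElnY is active.
c-di-GMP is present, so PexE is active.
No repressor is bound and ElnY and PexE are active, so *elnK* is transcribed.
So ElnK is produced and active.
Co²⁺ is absent, so NolV is active.
With repressor NolV bound, *zorA* is not transcribed.
So ZorA is not produced.
With repressor ElnK bound, *wexH* is not transcribed.
So WexH is not produced.
No repressor is bound and JalG is active, so *dulD* is transcribed.
→ *dulD* is ON in A.
Condition B:
JalG is produced constitutively and is active.
Rhamnulose is absent, so HaxF is inactive.
With no repressor bound, *jalU* is transcribed.
So JalU is produced and active.
Ornithine is present, so MibG is inactive.
With no repressor bound, *gorK* is transcribed.
So GorK is produced and active.
With repressor JalU bound, *lomN* is not transcribed.
So LomN is not produced.
Norleucine is present, so ElnY is inactive.
c-di-GMP is absent, so PexE is inactive.
Required activator ElnY is absent, so *elnK* is not transcribed.
So ElnK is not produced.
Co²⁺ is present, so NolV is inactive.
With no repressor bound, *zorA* is transcribed.
So ZorA is produced and active.
With repressor ZorA bound, *wexH* is not transcribed.
So WexH is not produced.
No repressor is bound and JalG is active, so *dulD* is transcribed.
→ *dulD* is ON in B.

both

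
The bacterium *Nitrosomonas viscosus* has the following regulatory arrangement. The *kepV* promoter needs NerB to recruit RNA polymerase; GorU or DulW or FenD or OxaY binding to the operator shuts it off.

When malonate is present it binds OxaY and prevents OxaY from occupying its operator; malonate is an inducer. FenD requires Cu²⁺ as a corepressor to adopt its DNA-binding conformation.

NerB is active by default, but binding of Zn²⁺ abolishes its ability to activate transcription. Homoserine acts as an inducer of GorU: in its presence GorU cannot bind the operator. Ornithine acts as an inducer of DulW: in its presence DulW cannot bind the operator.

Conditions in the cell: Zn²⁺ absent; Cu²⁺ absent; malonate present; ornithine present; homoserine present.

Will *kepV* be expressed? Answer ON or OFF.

ON

Homoserine is present, so GorU is inactive.
Zn²⁺ is absent, so NerB is active.
Ornithine is present, so DulW is inactive.
Cu²⁺ is absent, so FenD is inactive.
Malonate is present, so OxaY is inactive.
No repressor is bound and NerB is active, so *kepV* is transcribed.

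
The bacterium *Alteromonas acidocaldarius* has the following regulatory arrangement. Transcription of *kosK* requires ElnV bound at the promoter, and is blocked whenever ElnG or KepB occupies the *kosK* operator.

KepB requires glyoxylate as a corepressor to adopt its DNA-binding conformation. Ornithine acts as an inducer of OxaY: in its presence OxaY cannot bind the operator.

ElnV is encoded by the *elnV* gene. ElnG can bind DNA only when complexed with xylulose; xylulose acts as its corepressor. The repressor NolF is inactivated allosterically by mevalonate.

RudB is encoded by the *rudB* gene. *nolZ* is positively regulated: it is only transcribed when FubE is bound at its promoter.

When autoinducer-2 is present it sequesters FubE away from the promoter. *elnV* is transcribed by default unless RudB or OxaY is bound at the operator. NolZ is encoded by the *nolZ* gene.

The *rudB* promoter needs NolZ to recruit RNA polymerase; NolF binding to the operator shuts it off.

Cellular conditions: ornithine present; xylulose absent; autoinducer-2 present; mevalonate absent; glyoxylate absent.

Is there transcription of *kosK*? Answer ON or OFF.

Autoinducer-2 is present, so FubE is inactive.
Required activator FubE is absent, so *nolZ* is not transcribed.
So NolZ is not produced.
Mevalonate is absent, so NolF is active.
With repressor NolF bound, *rudB* is not transcribed.
So RudB is not produced.
Ornithine is present, so OxaY is inactive.
With no repressor bound, *elnV* is transcribed.
So ElnV is produced and active.
Xylulose is absent, so ElnG is inactive.
Glyoxylate is absent, so KepB is inactive.
No repressor is bound and ElnV is active, so *kosK* is transcribed.

ON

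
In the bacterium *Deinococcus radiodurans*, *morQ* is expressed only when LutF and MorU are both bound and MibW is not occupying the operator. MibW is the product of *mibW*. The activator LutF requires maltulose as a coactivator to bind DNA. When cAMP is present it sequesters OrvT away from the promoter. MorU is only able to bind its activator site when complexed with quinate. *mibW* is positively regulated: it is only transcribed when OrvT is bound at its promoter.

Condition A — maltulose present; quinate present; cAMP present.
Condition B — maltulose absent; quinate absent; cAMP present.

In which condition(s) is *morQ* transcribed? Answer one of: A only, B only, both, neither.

A only

Condition A:
Maltulose is present, so LutF is active.
Quinate is present, so MorU is active.
cAMP is present, so OrvT is inactive.
Required activator OrvT is absent, so *mibW* is not transcribed.
So MibW is not produced.
No repressor is bound and LutF and MorU are active, so *morQ* is transcribed.
→ *morQ* is ON in A.
Condition B:
Maltulose is absent, so LutF is inactive.
Quinate is absent, so MorU is inactive.
cAMP is present, so OrvT is inactive.
Required activator OrvT is absent, so *mibW* is not transcribed.
So MibW is not produced.
Required activator LutF is absent, so *morQ* is not transcribed.
→ *morQ* is OFF in B.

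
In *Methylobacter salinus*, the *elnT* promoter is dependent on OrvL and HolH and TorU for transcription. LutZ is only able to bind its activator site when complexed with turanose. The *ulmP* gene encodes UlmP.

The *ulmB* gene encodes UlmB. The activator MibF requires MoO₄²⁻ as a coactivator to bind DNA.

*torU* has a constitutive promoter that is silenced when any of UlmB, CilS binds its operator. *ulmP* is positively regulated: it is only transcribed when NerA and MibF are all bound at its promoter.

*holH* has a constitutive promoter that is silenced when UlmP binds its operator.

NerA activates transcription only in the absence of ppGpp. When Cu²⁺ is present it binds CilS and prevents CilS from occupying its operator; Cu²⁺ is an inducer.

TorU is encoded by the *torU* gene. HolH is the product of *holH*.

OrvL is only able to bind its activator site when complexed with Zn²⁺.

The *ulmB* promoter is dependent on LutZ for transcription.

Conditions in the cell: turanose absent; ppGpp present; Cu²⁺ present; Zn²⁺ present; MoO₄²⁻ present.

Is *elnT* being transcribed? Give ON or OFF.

ON

Zn²⁺ is present, so OrvL is active.
ppGpp is present, so NerA is inactive.
MoO₄²⁻ is present, so MibF is active.
Required activator NerA is absent, so *ulmP* is not transcribed.
So UlmP is not produced.
With no repressor bound, *holH* is transcribed.
So HolH is produced and active.
Turanose is absent, so LutZ is inactive.
Required activator LutZ is absent, so *ulmB* is not transcribed.
So UlmB is not produced.
Cu²⁺ is present, so CilS is inactive.
With no repressor bound, *torU* is transcribed.
So TorU is produced and active.
No repressor is bound and OrvL and HolH and TorU are active, so *elnT* is transcribed.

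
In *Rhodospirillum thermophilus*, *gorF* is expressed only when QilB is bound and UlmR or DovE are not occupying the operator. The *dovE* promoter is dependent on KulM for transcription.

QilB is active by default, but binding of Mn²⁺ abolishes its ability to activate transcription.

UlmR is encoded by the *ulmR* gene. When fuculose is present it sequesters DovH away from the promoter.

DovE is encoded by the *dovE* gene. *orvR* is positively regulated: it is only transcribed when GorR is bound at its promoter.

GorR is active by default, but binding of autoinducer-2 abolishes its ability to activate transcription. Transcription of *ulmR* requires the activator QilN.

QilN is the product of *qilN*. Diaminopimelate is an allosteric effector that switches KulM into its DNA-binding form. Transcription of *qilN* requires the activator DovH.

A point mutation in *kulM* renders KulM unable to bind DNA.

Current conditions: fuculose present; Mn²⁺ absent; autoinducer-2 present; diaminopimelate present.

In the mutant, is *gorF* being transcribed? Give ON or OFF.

ON

Fuculose is present, so DovH is inactive.
Required activator DovH is absent, so *qilN* is not transcribed.
So QilN is not produced.
Required activator QilN is absent, so *ulmR* is not transcribed.
So UlmR is not produced.
KulM is non-functional in this strain, so it has no effect.
Required activator KulM is absent, so *dovE* is not transcribed.
So DovE is not produced.
Mn²⁺ is absent, so QilB is active.
No repressor is bound and QilB is active, so *gorF* is transcribed.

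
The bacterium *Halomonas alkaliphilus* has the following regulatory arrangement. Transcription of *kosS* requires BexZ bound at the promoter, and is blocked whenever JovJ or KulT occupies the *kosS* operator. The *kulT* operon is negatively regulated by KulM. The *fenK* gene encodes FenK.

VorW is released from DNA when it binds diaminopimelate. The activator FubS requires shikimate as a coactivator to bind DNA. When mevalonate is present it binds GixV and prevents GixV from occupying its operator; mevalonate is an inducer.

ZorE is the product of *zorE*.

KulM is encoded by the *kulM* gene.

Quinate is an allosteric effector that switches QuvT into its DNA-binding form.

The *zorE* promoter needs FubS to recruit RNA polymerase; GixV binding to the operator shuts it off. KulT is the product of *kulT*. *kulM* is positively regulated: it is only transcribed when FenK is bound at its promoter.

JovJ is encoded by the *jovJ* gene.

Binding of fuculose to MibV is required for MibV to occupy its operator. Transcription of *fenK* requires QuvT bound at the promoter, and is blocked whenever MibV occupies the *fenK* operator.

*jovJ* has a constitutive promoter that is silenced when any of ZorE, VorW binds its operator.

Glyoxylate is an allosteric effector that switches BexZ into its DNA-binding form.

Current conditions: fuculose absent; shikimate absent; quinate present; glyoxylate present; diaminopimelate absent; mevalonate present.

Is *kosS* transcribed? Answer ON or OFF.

Glyoxylate is present, so BexZ is active.
Mevalonate is present, so GixV is inactive.
Shikimate is absent, so FubS is inactive.
Required activator FubS is absent, so *zorE* is not transcribed.
So ZorE is not produced.
Diaminopimelate is absent, so VorW is active.
With repressor VorW bound, *jovJ* is not transcribed.
So JovJ is not produced.
Quinate is present, so QuvT is active.
Fuculose is absent, so MibV is inactive.
No repressor is bound and QuvT is active, so *fenK* is transcribed.
So FenK is produced and active.
No repressor is bound and FenK is active, so *kulM* is transcribed.
So KulM is produced and active.
With repressor KulM bound, *kulT* is not transcribed.
So KulT is not produced.
No repressor is bound and BexZ is active, so *kosS* is transcribed.

ON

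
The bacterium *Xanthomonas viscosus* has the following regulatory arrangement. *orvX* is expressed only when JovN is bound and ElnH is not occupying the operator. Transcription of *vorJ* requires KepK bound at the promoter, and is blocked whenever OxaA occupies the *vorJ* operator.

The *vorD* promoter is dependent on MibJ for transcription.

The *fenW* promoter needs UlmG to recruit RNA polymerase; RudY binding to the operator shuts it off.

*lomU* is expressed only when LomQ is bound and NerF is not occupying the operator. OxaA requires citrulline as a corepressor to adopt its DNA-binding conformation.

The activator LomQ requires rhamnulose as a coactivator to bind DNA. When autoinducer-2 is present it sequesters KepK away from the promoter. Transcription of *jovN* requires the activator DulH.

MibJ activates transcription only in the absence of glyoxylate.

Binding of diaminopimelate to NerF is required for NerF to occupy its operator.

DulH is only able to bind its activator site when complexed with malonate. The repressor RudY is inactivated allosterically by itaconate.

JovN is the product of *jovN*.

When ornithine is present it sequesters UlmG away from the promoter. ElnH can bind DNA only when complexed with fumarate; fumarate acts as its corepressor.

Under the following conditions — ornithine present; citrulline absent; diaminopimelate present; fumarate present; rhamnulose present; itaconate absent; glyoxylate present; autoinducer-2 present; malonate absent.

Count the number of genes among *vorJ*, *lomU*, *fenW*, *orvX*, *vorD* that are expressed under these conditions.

Autoinducer-2 is present, so KepK is inactive.
Citrulline is absent, so OxaA is inactive.
Required activator KepK is absent, so *vorJ* is not transcribed.
→ *vorJ* is OFF.
Diaminopimelate is present, so NerF is active.
Rhamnulose is present, so LomQ is active.
With repressor NerF bound, *lomU* is not transcribed.
→ *lomU* is OFF.
Itaconate is absent, so RudY is active.
Ornithine is present, so UlmG is inactive.
With repressor RudY bound, *fenW* is not transcribed.
→ *fenW* is OFF.
Malonate is absent, so DulH is inactive.
Required activator DulH is absent, so *jovN* is not transcribed.
So JovN is not produced.
Fumarate is present, so ElnH is active.
With repressor ElnH bound, *orvX* is not transcribed.
→ *orvX* is OFF.
Glyoxylate is present, so MibJ is inactive.
Required activator MibJ is absent, so *vorD* is not transcribed.
→ *vorD* is OFF.
0 of the 5 genes are transcribed.

0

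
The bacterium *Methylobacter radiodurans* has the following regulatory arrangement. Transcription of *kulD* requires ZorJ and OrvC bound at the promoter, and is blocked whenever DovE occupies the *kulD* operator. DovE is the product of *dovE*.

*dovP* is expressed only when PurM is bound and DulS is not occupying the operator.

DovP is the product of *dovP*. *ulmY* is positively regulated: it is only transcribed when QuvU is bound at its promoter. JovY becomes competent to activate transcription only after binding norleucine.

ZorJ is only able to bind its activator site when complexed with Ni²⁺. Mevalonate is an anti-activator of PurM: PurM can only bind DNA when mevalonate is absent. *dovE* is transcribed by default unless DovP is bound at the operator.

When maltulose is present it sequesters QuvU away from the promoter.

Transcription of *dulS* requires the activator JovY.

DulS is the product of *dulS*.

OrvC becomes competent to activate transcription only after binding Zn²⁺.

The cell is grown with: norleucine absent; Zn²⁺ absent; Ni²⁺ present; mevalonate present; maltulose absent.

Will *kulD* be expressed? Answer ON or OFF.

Ni²⁺ is present, so ZorJ is active.
Mevalonate is present, so PurM is inactive.
Norleucine is absent, so JovY is inactive.
Required activator JovY is absent, so *dulS* is not transcribed.
So DulS is not produced.
Required activator PurM is absent, so *dovP* is not transcribed.
So DovP is not produced.
With no repressor bound, *dovE* is transcribed.
So DovE is produced and active.
Zn²⁺ is absent, so OrvC is inactive.
With repressor DovE bound, *kulD* is not transcribed.

OFF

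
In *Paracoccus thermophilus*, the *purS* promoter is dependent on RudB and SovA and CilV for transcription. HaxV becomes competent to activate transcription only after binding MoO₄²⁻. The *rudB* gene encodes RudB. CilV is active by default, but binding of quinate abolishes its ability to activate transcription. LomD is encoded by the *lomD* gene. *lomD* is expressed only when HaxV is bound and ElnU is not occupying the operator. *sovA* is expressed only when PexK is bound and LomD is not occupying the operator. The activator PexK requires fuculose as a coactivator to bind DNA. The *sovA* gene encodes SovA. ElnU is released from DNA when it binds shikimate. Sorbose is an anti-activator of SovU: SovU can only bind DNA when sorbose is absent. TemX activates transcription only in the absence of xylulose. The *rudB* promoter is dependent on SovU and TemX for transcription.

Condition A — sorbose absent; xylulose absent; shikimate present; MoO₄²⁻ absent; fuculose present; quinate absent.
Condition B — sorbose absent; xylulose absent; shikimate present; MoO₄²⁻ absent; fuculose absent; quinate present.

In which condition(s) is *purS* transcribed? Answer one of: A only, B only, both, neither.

Condition A:
Sorbose is absent, so SovU is active.
Xylulose is absent, so TemX is active.
No repressor is bound and SovU and TemX are active, so *rudB* is transcribed.
So RudB is produced and active.
Shikimate is present, so ElnU is inactive.
MoO₄²⁻ is absent, so HaxV is inactive.
Required activator HaxV is absent, so *lomD* is not transcribed.
So LomD is not produced.
Fuculose is present, so PexK is active.
No repressor is bound and PexK is active, so *sovA* is transcribed.
So SovA is produced and active.
Quinate is absent, so CilV is active.
No repressor is bound and RudB and SovA and CilV are active, so *purS* is transcribed.
→ *purS* is ON in A.
Condition B:
Sorbose is absent, so SovU is active.
Xylulose is absent, so TemX is active.
No repressor is bound and SovU and TemX are active, so *rudB* is transcribed.
So RudB is produced and active.
Shikimate is present, so ElnU is inactive.
MoO₄²⁻ is absent, so HaxV is inactive.
Required activator HaxV is absent, so *lomD* is not transcribed.
So LomD is not produced.
Fuculose is absent, so PexK is inactive.
Required activator PexK is absent, so *sovA* is not transcribed.
So SovA is not produced.
Quinate is present, so CilV is inactive.
Required activator SovA is absent, so *purS* is not transcribed.
→ *purS* is OFF in B.

A only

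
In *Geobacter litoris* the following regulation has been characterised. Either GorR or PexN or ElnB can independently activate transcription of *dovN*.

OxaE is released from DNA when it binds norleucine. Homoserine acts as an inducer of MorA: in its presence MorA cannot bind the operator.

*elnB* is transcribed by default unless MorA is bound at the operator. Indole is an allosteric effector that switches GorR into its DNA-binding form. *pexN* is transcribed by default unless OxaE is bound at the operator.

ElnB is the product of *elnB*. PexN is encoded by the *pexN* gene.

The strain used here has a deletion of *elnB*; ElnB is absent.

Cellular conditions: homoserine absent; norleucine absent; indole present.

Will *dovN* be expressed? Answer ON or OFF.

Indole is present, so GorR is active.
Norleucine is absent, so OxaE is active.
With repressor OxaE bound, *pexN* is not transcribed.
So PexN is not produced.
ElnB is non-functional in this strain, so it has no effect.
Activator GorR is present, so *dovN* is transcribed.

ON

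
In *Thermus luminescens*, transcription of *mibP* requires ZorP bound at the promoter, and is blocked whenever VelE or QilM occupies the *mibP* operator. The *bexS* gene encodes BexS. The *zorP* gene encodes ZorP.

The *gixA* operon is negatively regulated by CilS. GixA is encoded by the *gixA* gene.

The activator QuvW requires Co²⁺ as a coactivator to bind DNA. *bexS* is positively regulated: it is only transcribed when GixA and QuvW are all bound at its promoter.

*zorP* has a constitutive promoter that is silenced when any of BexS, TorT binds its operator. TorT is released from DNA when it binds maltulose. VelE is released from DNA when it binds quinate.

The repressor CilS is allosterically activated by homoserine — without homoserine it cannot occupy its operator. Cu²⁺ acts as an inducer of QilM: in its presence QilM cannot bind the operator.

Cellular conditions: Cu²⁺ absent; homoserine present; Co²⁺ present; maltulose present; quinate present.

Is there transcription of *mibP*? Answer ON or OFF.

Homoserine is present, so CilS is active.
With repressor CilS bound, *gixA* is not transcribed.
So GixA is not produced.
Co²⁺ is present, so QuvW is active.
Required activator GixA is absent, so *bexS* is not transcribed.
So BexS is not produced.
Maltulose is present, so TorT is inactive.
With no repressor bound, *zorP* is transcribed.
So ZorP is produced and active.
Quinate is present, so VelE is inactive.
Cu²⁺ is absent, so QilM is active.
With repressor QilM bound, *mibP* is not transcribed.

OFF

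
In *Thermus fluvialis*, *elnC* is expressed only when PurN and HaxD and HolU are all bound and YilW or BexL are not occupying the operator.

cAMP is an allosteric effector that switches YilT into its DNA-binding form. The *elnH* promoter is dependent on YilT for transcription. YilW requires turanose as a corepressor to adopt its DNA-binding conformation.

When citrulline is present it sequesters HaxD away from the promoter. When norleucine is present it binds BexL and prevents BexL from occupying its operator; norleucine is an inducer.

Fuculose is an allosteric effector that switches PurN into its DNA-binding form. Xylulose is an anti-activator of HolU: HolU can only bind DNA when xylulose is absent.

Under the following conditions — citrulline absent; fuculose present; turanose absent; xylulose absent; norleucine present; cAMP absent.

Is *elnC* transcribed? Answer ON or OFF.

ON

Turanose is absent, so YilW is inactive.
Fuculose is present, so PurN is active.
Citrulline is absent, so HaxD is active.
Xylulose is absent, so HolU is active.
Norleucine is present, so BexL is inactive.
No repressor is bound and PurN and HaxD and HolU are active, so *elnC* is transcribed.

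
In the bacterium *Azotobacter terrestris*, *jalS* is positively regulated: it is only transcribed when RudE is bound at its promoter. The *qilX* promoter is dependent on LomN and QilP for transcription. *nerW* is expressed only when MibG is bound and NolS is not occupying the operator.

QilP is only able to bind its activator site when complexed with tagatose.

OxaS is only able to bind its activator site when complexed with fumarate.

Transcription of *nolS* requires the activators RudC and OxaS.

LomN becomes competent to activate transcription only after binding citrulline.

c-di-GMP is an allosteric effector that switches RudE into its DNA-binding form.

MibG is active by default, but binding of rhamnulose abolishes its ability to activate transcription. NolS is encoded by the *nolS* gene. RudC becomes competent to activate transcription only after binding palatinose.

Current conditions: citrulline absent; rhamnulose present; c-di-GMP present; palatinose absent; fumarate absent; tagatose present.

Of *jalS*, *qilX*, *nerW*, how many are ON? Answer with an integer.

1

c-di-GMP is present, so RudE is active.
No repressor is bound and RudE is active, so *jalS* is transcribed.
→ *jalS* is ON.
Citrulline is absent, so LomN is inactive.
Tagatose is present, so QilP is active.
Required activator LomN is absent, so *qilX* is not transcribed.
→ *qilX* is OFF.
Palatinose is absent, so RudC is inactive.
Fumarate is absent, so OxaS is inactive.
Required activator RudC is absent, so *nolS* is not transcribed.
So NolS is not produced.
Rhamnulose is present, so MibG is inactive.
Required activator MibG is absent, so *nerW* is not transcribed.
→ *nerW* is OFF.
1 of the 3 genes is transcribed.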